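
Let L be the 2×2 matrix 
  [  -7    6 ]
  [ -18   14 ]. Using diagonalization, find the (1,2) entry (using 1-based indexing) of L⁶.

Characteristic polynomial: μ^2 - 7μ + 10 = (μ - 5)(μ - 2), so the eigenvalues are 2, 5.
μ=2: eigenvector (2, 3).
μ=5: eigenvector (-1, -2).
P = [[2, -1], [3, -2]], D = diag(2, 5), P⁻¹ = [[2, -1], [3, -2]].
L⁶ = P·diag(64, 15625)·P⁻¹ = [[-46619, 31122], [-93366, 62308]].
The requested entry is 31122.

31122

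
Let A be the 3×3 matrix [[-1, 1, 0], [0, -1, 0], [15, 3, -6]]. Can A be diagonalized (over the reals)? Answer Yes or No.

Characteristic polynomial: p(r) = r^3 + 8r^2 + 13r + 6 = (r + 1)^2(r + 6).
r = -1 has algebraic multiplicity 2; rank(A + 1I) = 2, so geometric multiplicity = 1.
Geometric multiplicity < algebraic multiplicity, so A is not diagonalizable.

No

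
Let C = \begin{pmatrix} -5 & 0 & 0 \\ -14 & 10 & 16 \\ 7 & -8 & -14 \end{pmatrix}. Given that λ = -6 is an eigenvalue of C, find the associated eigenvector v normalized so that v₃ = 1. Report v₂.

C + 6I = [[1, 0, 0], [-14, 16, 16], [7, -8, -8]].
Solving (C + 6I)v = 0 gives the eigenspace spanned by (0, -1, 1).
With v₃ = 1, v = (0, -1, 1), so v₂ = -1.

-1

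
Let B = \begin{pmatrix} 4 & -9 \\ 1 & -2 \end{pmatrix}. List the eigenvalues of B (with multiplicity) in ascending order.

1, 1

Characteristic polynomial: p(r) = r^2 - 2r + 1 = (r - 1)^2.
Roots (with multiplicity): 1, 1.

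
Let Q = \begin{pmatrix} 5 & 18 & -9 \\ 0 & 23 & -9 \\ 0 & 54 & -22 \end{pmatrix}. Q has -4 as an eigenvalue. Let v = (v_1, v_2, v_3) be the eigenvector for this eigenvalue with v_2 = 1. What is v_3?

3

Q + 4I = [[9, 18, -9], [0, 27, -9], [0, 54, -18]].
Solving (Q + 4I)v = 0 gives the eigenspace spanned by (1, 1, 3).
With v_2 = 1, v = (1, 1, 3), so v_3 = 3.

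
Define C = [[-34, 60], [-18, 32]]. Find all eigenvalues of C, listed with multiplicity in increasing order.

Characteristic polynomial: p(μ) = μ^2 + 2μ - 8 = (μ - 2)(μ + 4).
Roots (with multiplicity): -4, 2.

-4, 2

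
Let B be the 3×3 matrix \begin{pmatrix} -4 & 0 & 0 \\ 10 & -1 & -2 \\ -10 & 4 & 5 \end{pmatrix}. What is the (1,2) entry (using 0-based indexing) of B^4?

Characteristic polynomial: r^3 - 13r + 12 = (r - 3)(r - 1)(r + 4), so the eigenvalues are -4, 1, 3.
r=-4: eigenvector (1, -2, 2).
r=3: eigenvector (0, 1, -2).
r=1: eigenvector (0, 1, -1).
P = [[1, 0, 0], [-2, 1, 1], [2, -2, -1]], D = diag(-4, 3, 1), P⁻¹ = [[1, 0, 0], [0, -1, -1], [2, 2, 1]].
B⁴ = P·diag(256, 81, 1)·P⁻¹ = [[256, 0, 0], [-510, -79, -80], [510, 160, 161]].
The requested entry is -80.

-80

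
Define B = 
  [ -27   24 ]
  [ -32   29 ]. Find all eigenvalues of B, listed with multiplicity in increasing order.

-3, 5

Characteristic polynomial: p(r) = r^2 - 2r - 15 = (r - 5)(r + 3).
Roots (with multiplicity): -3, 5.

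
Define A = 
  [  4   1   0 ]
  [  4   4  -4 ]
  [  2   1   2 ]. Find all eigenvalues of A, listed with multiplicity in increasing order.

2, 4, 4

Characteristic polynomial: p(r) = r^3 - 10r^2 + 32r - 32 = (r - 4)^2(r - 2).
Roots (with multiplicity): 2, 4, 4.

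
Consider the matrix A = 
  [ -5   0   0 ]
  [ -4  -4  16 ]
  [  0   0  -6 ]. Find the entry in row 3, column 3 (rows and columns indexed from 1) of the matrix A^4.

Characteristic polynomial: r^3 + 15r^2 + 74r + 120 = (r + 4)(r + 5)(r + 6), so the eigenvalues are -6, -5, -4.
r=-5: eigenvector (1, 4, 0).
r=-4: eigenvector (0, 1, 0).
r=-6: eigenvector (0, -8, 1).
P = [[1, 0, 0], [4, 1, -8], [0, 0, 1]], D = diag(-5, -4, -6), P⁻¹ = [[1, 0, 0], [-4, 1, 8], [0, 0, 1]].
A⁴ = P·diag(625, 256, 1296)·P⁻¹ = [[625, 0, 0], [1476, 256, -8320], [0, 0, 1296]].
The requested entry is 1296.

1296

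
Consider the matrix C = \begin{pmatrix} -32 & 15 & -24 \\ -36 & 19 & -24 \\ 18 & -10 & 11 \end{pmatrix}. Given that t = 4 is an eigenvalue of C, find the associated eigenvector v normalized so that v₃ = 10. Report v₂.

-20

C − 4I = [[-36, 15, -24], [-36, 15, -24], [18, -10, 7]].
Solving (C − 4I)v = 0 gives the eigenspace spanned by (-15, -20, 10).
With v₃ = 10, v = (-15, -20, 10), so v₂ = -20.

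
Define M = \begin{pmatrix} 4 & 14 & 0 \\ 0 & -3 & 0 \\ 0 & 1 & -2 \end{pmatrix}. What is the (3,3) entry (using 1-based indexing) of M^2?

Characteristic polynomial: r^3 + r^2 - 14r - 24 = (r - 4)(r + 2)(r + 3), so the eigenvalues are -3, -2, 4.
r=-2: eigenvector (0, 0, 1).
r=4: eigenvector (1, 0, 0).
r=-3: eigenvector (2, -1, 1).
P = [[0, 1, 2], [0, 0, -1], [1, 0, 1]], D = diag(-2, 4, -3), P⁻¹ = [[0, 1, 1], [1, 2, 0], [0, -1, 0]].
M² = P·diag(4, 16, 9)·P⁻¹ = [[16, 14, 0], [0, 9, 0], [0, -5, 4]].
The requested entry is 4.

4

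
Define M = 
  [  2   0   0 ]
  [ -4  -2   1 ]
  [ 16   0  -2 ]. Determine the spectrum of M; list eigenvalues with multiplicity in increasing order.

Characteristic polynomial: p(λ) = λ^3 + 2λ^2 - 4λ - 8 = (λ - 2)(λ + 2)^2.
Roots (with multiplicity): -2, -2, 2.

-2, -2, 2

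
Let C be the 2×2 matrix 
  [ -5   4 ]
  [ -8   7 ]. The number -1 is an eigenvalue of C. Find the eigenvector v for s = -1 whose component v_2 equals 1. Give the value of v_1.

C + 1I = [[-4, 4], [-8, 8]].
Solving (C + 1I)v = 0 gives the eigenspace spanned by (1, 1).
With v_2 = 1, v = (1, 1), so v_1 = 1.

1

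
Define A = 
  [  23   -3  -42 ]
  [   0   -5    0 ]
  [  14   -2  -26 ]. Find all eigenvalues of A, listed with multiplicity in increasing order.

Characteristic polynomial: p(t) = t^3 + 8t^2 + 5t - 50 = (t - 2)(t + 5)^2.
Roots (with multiplicity): -5, -5, 2.

-5, -5, 2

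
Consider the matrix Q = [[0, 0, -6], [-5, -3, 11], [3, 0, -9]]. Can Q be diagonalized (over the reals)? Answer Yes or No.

Characteristic polynomial: p(s) = s^3 + 12s^2 + 45s + 54 = (s + 3)^2(s + 6).
s = -3 has algebraic multiplicity 2; rank(Q + 3I) = 2, so geometric multiplicity = 1.
Geometric multiplicity < algebraic multiplicity, so Q is not diagonalizable.

No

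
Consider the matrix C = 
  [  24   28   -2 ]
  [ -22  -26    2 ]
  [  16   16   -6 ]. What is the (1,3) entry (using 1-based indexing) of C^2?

20

Characteristic polynomial: t^3 + 8t^2 + 4t - 48 = (t - 2)(t + 4)(t + 6), so the eigenvalues are -6, -4, 2.
t=-4: eigenvector (1, -1, 0).
t=-6: eigenvector (1, -1, 1).
t=2: eigenvector (4, -3, 2).
P = [[1, 1, 4], [-1, -1, -3], [0, 1, 2]], D = diag(-4, -6, 2), P⁻¹ = [[-1, -2, -1], [-2, -2, 1], [1, 1, 0]].
C² = P·diag(16, 36, 4)·P⁻¹ = [[-72, -88, 20], [76, 92, -20], [-64, -64, 36]].
The requested entry is 20.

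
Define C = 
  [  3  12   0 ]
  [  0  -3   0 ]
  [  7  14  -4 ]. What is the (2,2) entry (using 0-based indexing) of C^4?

256

Characteristic polynomial: t^3 + 4t^2 - 9t - 36 = (t - 3)(t + 3)(t + 4), so the eigenvalues are -4, -3, 3.
t=-3: eigenvector (-2, 1, 0).
t=3: eigenvector (1, 0, 1).
t=-4: eigenvector (0, 0, 1).
P = [[-2, 1, 0], [1, 0, 0], [0, 1, 1]], D = diag(-3, 3, -4), P⁻¹ = [[0, 1, 0], [1, 2, 0], [-1, -2, 1]].
C⁴ = P·diag(81, 81, 256)·P⁻¹ = [[81, 0, 0], [0, 81, 0], [-175, -350, 256]].
The requested entry is 256.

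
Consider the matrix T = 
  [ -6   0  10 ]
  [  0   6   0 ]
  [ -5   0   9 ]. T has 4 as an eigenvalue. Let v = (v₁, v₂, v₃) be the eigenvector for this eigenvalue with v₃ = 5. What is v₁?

5

T − 4I = [[-10, 0, 10], [0, 2, 0], [-5, 0, 5]].
Solving (T − 4I)v = 0 gives the eigenspace spanned by (5, 0, 5).
With v₃ = 5, v = (5, 0, 5), so v₁ = 5.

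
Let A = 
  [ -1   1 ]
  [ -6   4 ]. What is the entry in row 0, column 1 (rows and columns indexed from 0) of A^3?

Characteristic polynomial: r^2 - 3r + 2 = (r - 2)(r - 1), so the eigenvalues are 1, 2.
r=1: eigenvector (1, 2).
r=2: eigenvector (1, 3).
P = [[1, 1], [2, 3]], D = diag(1, 2), P⁻¹ = [[3, -1], [-2, 1]].
A³ = P·diag(1, 8)·P⁻¹ = [[-13, 7], [-42, 22]].
The requested entry is 7.

7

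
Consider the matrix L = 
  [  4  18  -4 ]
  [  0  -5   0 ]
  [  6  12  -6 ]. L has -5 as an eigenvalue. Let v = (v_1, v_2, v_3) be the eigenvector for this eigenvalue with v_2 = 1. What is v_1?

L + 5I = [[9, 18, -4], [0, 0, 0], [6, 12, -1]].
Solving (L + 5I)v = 0 gives the eigenspace spanned by (-2, 1, 0).
With v_2 = 1, v = (-2, 1, 0), so v_1 = -2.

-2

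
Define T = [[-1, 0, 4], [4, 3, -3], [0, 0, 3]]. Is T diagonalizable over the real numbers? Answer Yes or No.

No

Characteristic polynomial: p(s) = s^3 - 5s^2 + 3s + 9 = (s - 3)^2(s + 1).
s = 3 has algebraic multiplicity 2; rank(T − 3I) = 2, so geometric multiplicity = 1.
Geometric multiplicity < algebraic multiplicity, so T is not diagonalizable.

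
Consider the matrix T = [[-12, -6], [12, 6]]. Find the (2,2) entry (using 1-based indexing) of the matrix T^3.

216

Characteristic polynomial: s^2 + 6s = s(s + 6), so the eigenvalues are -6, 0.
s=-6: eigenvector (1, -1).
s=0: eigenvector (-1, 2).
P = [[1, -1], [-1, 2]], D = diag(-6, 0), P⁻¹ = [[2, 1], [1, 1]].
T³ = P·diag(-216, 0)·P⁻¹ = [[-432, -216], [432, 216]].
The requested entry is 216.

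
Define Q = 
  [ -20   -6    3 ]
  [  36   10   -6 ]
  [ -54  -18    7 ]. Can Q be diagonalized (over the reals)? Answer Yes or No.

Yes

Characteristic polynomial: p(r) = r^3 + 3r^2 - 4 = (r - 1)(r + 2)^2.
r = -2 has algebraic multiplicity 2; rank(Q + 2I) = 1, so geometric multiplicity = 2.
Every eigenvalue has geometric = algebraic multiplicity, so Q is diagonalizable.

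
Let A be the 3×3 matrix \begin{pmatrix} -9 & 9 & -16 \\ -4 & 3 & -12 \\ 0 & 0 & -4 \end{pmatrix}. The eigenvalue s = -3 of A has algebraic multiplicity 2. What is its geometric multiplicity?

1

A + 3I = [[-6, 9, -16], [-4, 6, -12], [0, 0, -1]].
This matrix has rank 2, so its null space has dimension 3 − 2 = 1.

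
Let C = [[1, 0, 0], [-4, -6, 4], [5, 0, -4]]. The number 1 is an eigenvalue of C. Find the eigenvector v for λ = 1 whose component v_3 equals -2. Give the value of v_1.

-2

C − 1I = [[0, 0, 0], [-4, -7, 4], [5, 0, -5]].
Solving (C − 1I)v = 0 gives the eigenspace spanned by (-2, 0, -2).
With v_3 = -2, v = (-2, 0, -2), so v_1 = -2.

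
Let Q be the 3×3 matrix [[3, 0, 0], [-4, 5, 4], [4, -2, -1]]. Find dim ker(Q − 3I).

2

Q − 3I = [[0, 0, 0], [-4, 2, 4], [4, -2, -4]].
This matrix has rank 1, so its null space has dimension 3 − 1 = 2.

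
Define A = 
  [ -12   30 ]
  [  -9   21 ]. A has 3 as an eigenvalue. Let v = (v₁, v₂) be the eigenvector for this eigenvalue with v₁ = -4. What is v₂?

-2

A − 3I = [[-15, 30], [-9, 18]].
Solving (A − 3I)v = 0 gives the eigenspace spanned by (-4, -2).
With v₁ = -4, v = (-4, -2), so v₂ = -2.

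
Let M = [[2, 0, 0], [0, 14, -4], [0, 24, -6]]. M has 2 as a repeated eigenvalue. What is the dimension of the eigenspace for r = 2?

M − 2I = [[0, 0, 0], [0, 12, -4], [0, 24, -8]].
This matrix has rank 1, so its null space has dimension 3 − 1 = 2.

2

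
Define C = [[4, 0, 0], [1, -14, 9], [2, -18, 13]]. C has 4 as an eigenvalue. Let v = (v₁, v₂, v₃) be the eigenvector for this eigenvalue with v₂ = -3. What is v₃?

-6

C − 4I = [[0, 0, 0], [1, -18, 9], [2, -18, 9]].
Solving (C − 4I)v = 0 gives the eigenspace spanned by (0, -3, -6).
With v₂ = -3, v = (0, -3, -6), so v₃ = -6.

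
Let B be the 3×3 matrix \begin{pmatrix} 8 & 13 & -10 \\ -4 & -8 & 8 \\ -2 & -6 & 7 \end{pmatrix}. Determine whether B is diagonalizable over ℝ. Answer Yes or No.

No

Characteristic polynomial: p(t) = t^3 - 7t^2 + 16t - 12 = (t - 3)(t - 2)^2.
t = 2 has algebraic multiplicity 2; rank(B − 2I) = 2, so geometric multiplicity = 1.
Geometric multiplicity < algebraic multiplicity, so B is not diagonalizable.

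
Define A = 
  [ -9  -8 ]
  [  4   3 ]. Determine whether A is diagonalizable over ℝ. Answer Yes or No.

Yes

Characteristic polynomial: p(s) = s^2 + 6s + 5 = (s + 1)(s + 5).
All 2 eigenvalues are distinct, so A is diagonalizable.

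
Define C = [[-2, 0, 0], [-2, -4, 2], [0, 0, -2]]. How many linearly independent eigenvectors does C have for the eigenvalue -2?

C + 2I = [[0, 0, 0], [-2, -2, 2], [0, 0, 0]].
This matrix has rank 1, so its null space has dimension 3 − 1 = 2.

2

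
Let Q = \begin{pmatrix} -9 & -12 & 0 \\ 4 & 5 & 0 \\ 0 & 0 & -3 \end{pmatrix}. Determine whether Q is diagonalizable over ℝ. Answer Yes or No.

Characteristic polynomial: p(λ) = λ^3 + 7λ^2 + 15λ + 9 = (λ + 1)(λ + 3)^2.
λ = -3 has algebraic multiplicity 2; rank(Q + 3I) = 1, so geometric multiplicity = 2.
Every eigenvalue has geometric = algebraic multiplicity, so Q is diagonalizable.

Yes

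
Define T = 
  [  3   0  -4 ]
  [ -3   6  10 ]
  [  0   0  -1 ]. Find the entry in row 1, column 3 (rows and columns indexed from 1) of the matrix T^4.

Characteristic polynomial: μ^3 - 8μ^2 + 9μ + 18 = (μ - 6)(μ - 3)(μ + 1), so the eigenvalues are -1, 3, 6.
μ=3: eigenvector (1, 1, 0).
μ=6: eigenvector (0, 1, 0).
μ=-1: eigenvector (1, -1, 1).
P = [[1, 0, 1], [1, 1, -1], [0, 0, 1]], D = diag(3, 6, -1), P⁻¹ = [[1, 0, -1], [-1, 1, 2], [0, 0, 1]].
T⁴ = P·diag(81, 1296, 1)·P⁻¹ = [[81, 0, -80], [-1215, 1296, 2510], [0, 0, 1]].
The requested entry is -80.

-80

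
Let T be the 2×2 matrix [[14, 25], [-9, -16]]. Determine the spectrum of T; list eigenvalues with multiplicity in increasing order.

Characteristic polynomial: p(s) = s^2 + 2s + 1 = (s + 1)^2.
Roots (with multiplicity): -1, -1.

-1, -1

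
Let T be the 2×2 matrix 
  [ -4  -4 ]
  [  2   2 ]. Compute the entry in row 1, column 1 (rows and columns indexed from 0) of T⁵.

32

Characteristic polynomial: λ^2 + 2λ = λ(λ + 2), so the eigenvalues are -2, 0.
λ=0: eigenvector (-1, 1).
λ=-2: eigenvector (-2, 1).
P = [[-1, -2], [1, 1]], D = diag(0, -2), P⁻¹ = [[1, 2], [-1, -1]].
T⁵ = P·diag(0, -32)·P⁻¹ = [[-64, -64], [32, 32]].
The requested entry is 32.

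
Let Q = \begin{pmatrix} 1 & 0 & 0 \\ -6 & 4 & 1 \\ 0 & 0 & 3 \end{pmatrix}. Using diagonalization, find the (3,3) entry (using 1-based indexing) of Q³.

27

Characteristic polynomial: λ^3 - 8λ^2 + 19λ - 12 = (λ - 4)(λ - 3)(λ - 1), so the eigenvalues are 1, 3, 4.
λ=4: eigenvector (0, 1, 0).
λ=1: eigenvector (1, 2, 0).
λ=3: eigenvector (0, -1, 1).
P = [[0, 1, 0], [1, 2, -1], [0, 0, 1]], D = diag(4, 1, 3), P⁻¹ = [[-2, 1, 1], [1, 0, 0], [0, 0, 1]].
Q³ = P·diag(64, 1, 27)·P⁻¹ = [[1, 0, 0], [-126, 64, 37], [0, 0, 27]].
The requested entry is 27.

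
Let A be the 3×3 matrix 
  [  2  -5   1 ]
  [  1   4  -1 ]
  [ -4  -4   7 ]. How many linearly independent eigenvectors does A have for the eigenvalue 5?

1

A − 5I = [[-3, -5, 1], [1, -1, -1], [-4, -4, 2]].
This matrix has rank 2, so its null space has dimension 3 − 2 = 1.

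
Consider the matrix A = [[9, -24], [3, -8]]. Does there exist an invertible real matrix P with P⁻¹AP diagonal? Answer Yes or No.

Yes

Characteristic polynomial: p(r) = r^2 - r = r(r - 1).
All 2 eigenvalues are distinct, so A is diagonalizable.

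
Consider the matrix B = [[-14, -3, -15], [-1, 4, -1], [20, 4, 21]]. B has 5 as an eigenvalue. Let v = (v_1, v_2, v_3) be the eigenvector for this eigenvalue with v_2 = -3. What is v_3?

12

B − 5I = [[-19, -3, -15], [-1, -1, -1], [20, 4, 16]].
Solving (B − 5I)v = 0 gives the eigenspace spanned by (-9, -3, 12).
With v_2 = -3, v = (-9, -3, 12), so v_3 = 12.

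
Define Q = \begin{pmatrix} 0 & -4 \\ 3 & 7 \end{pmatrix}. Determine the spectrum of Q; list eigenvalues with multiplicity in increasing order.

Characteristic polynomial: p(μ) = μ^2 - 7μ + 12 = (μ - 4)(μ - 3).
Roots (with multiplicity): 3, 4.

3, 4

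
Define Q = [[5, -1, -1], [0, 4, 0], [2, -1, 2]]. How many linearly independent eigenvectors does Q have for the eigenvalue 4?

Q − 4I = [[1, -1, -1], [0, 0, 0], [2, -1, -2]].
This matrix has rank 2, so its null space has dimension 3 − 2 = 1.

1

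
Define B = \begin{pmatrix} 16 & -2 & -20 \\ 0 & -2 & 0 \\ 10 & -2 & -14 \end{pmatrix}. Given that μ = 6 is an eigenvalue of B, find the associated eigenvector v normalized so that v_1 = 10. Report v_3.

5

B − 6I = [[10, -2, -20], [0, -8, 0], [10, -2, -20]].
Solving (B − 6I)v = 0 gives the eigenspace spanned by (10, 0, 5).
With v_1 = 10, v = (10, 0, 5), so v_3 = 5.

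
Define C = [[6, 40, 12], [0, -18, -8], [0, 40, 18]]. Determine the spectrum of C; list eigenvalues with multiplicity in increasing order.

Characteristic polynomial: p(λ) = λ^3 - 6λ^2 - 4λ + 24 = (λ - 6)(λ - 2)(λ + 2).
Roots (with multiplicity): -2, 2, 6.

-2, 2, 6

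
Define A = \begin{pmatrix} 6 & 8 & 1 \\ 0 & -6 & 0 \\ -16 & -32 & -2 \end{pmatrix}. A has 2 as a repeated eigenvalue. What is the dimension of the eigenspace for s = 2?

A − 2I = [[4, 8, 1], [0, -8, 0], [-16, -32, -4]].
This matrix has rank 2, so its null space has dimension 3 − 2 = 1.

1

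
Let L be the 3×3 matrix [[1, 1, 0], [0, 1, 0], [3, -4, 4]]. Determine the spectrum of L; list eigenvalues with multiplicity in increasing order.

1, 1, 4

Characteristic polynomial: p(s) = s^3 - 6s^2 + 9s - 4 = (s - 4)(s - 1)^2.
Roots (with multiplicity): 1, 1, 4.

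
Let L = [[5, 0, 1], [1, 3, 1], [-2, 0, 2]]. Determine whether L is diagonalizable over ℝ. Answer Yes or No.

Characteristic polynomial: p(t) = t^3 - 10t^2 + 33t - 36 = (t - 4)(t - 3)^2.
t = 3 has algebraic multiplicity 2; rank(L − 3I) = 2, so geometric multiplicity = 1.
Geometric multiplicity < algebraic multiplicity, so L is not diagonalizable.

No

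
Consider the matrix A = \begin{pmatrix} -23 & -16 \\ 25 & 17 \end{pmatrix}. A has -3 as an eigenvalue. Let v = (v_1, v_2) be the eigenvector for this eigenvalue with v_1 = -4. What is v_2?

5

A + 3I = [[-20, -16], [25, 20]].
Solving (A + 3I)v = 0 gives the eigenspace spanned by (-4, 5).
With v_1 = -4, v = (-4, 5), so v_2 = 5.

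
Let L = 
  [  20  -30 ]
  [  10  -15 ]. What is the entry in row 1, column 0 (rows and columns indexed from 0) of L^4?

1250

Characteristic polynomial: s^2 - 5s = s(s - 5), so the eigenvalues are 0, 5.
s=0: eigenvector (-3, -2).
s=5: eigenvector (2, 1).
P = [[-3, 2], [-2, 1]], D = diag(0, 5), P⁻¹ = [[1, -2], [2, -3]].
L⁴ = P·diag(0, 625)·P⁻¹ = [[2500, -3750], [1250, -1875]].
The requested entry is 1250.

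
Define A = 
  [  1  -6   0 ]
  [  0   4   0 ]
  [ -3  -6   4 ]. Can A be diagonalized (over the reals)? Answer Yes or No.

Yes

Characteristic polynomial: p(s) = s^3 - 9s^2 + 24s - 16 = (s - 4)^2(s - 1).
s = 4 has algebraic multiplicity 2; rank(A − 4I) = 1, so geometric multiplicity = 2.
Every eigenvalue has geometric = algebraic multiplicity, so A is diagonalizable.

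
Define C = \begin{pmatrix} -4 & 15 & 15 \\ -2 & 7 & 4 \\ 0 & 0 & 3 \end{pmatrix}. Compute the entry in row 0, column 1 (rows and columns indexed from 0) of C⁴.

Characteristic polynomial: s^3 - 6s^2 + 11s - 6 = (s - 3)(s - 2)(s - 1), so the eigenvalues are 1, 2, 3.
s=3: eigenvector (0, -1, 1).
s=1: eigenvector (-3, -1, 0).
s=2: eigenvector (5, 2, 0).
P = [[0, -3, 5], [-1, -1, 2], [1, 0, 0]], D = diag(3, 1, 2), P⁻¹ = [[0, 0, 1], [-2, 5, 5], [-1, 3, 3]].
C⁴ = P·diag(81, 1, 16)·P⁻¹ = [[-74, 225, 225], [-30, 91, 10], [0, 0, 81]].
The requested entry is 225.

225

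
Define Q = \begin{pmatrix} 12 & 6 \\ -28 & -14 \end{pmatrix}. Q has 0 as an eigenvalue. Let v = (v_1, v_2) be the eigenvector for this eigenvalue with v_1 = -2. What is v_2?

4

Q = [[12, 6], [-28, -14]].
Solving (Q)v = 0 gives the eigenspace spanned by (-2, 4).
With v_1 = -2, v = (-2, 4), so v_2 = 4.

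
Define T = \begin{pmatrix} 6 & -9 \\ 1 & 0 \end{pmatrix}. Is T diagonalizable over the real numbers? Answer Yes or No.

No

Characteristic polynomial: p(r) = r^2 - 6r + 9 = (r - 3)^2.
r = 3 has algebraic multiplicity 2; rank(T − 3I) = 1, so geometric multiplicity = 1.
Geometric multiplicity < algebraic multiplicity, so T is not diagonalizable.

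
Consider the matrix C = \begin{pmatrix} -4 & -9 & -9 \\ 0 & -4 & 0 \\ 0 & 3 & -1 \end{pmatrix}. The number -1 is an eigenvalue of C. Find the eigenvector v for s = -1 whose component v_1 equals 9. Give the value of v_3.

-3

C + 1I = [[-3, -9, -9], [0, -3, 0], [0, 3, 0]].
Solving (C + 1I)v = 0 gives the eigenspace spanned by (9, 0, -3).
With v_1 = 9, v = (9, 0, -3), so v_3 = -3.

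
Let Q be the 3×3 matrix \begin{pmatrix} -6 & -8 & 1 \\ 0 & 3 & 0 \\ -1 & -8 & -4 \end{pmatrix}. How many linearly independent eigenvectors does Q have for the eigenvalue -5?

1

Q + 5I = [[-1, -8, 1], [0, 8, 0], [-1, -8, 1]].
This matrix has rank 2, so its null space has dimension 3 − 2 = 1.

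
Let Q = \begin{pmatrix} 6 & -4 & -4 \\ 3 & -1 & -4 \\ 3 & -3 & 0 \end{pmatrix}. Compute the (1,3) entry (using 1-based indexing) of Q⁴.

Characteristic polynomial: r^3 - 5r^2 + 6r = r(r - 3)(r - 2), so the eigenvalues are 0, 2, 3.
r=2: eigenvector (1, 1, 0).
r=3: eigenvector (0, 1, -1).
r=0: eigenvector (2, 2, 1).
P = [[1, 0, 2], [1, 1, 2], [0, -1, 1]], D = diag(2, 3, 0), P⁻¹ = [[3, -2, -2], [-1, 1, 0], [-1, 1, 1]].
Q⁴ = P·diag(16, 81, 0)·P⁻¹ = [[48, -32, -32], [-33, 49, -32], [81, -81, 0]].
The requested entry is -32.

-32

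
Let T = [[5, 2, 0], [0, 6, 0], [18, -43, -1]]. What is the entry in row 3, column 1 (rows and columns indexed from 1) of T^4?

Characteristic polynomial: μ^3 - 10μ^2 + 19μ + 30 = (μ - 6)(μ - 5)(μ + 1), so the eigenvalues are -1, 5, 6.
μ=5: eigenvector (1, 0, 3).
μ=-1: eigenvector (0, 0, 1).
μ=6: eigenvector (2, 1, -1).
P = [[1, 0, 2], [0, 0, 1], [3, 1, -1]], D = diag(5, -1, 6), P⁻¹ = [[1, -2, 0], [-3, 7, 1], [0, 1, 0]].
T⁴ = P·diag(625, 1, 1296)·P⁻¹ = [[625, 1342, 0], [0, 1296, 0], [1872, -5039, 1]].
The requested entry is 1872.

1872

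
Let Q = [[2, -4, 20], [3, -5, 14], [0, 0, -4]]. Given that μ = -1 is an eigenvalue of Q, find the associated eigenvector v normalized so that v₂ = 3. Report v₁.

Q + 1I = [[3, -4, 20], [3, -4, 14], [0, 0, -3]].
Solving (Q + 1I)v = 0 gives the eigenspace spanned by (4, 3, 0).
With v₂ = 3, v = (4, 3, 0), so v₁ = 4.

4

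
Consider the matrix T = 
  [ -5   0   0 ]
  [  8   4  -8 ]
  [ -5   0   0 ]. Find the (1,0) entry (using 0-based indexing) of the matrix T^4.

512

Characteristic polynomial: s^3 + s^2 - 20s = s(s - 4)(s + 5), so the eigenvalues are -5, 0, 4.
s=-5: eigenvector (1, 0, 1).
s=4: eigenvector (0, 1, 0).
s=0: eigenvector (0, 2, 1).
P = [[1, 0, 0], [0, 1, 2], [1, 0, 1]], D = diag(-5, 4, 0), P⁻¹ = [[1, 0, 0], [2, 1, -2], [-1, 0, 1]].
T⁴ = P·diag(625, 256, 0)·P⁻¹ = [[625, 0, 0], [512, 256, -512], [625, 0, 0]].
The requested entry is 512.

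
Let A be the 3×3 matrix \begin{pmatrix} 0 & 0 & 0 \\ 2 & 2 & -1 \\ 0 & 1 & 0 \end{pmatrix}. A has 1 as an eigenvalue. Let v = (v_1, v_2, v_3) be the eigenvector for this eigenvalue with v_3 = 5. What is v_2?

5

A − 1I = [[-1, 0, 0], [2, 1, -1], [0, 1, -1]].
Solving (A − 1I)v = 0 gives the eigenspace spanned by (0, 5, 5).
With v_3 = 5, v = (0, 5, 5), so v_2 = 5.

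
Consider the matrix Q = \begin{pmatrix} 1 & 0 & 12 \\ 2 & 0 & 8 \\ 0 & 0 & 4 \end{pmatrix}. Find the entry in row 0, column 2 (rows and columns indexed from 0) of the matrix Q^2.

Characteristic polynomial: t^3 - 5t^2 + 4t = t(t - 4)(t - 1), so the eigenvalues are 0, 1, 4.
t=1: eigenvector (1, 2, 0).
t=0: eigenvector (0, 1, 0).
t=4: eigenvector (4, 4, 1).
P = [[1, 0, 4], [2, 1, 4], [0, 0, 1]], D = diag(1, 0, 4), P⁻¹ = [[1, 0, -4], [-2, 1, 4], [0, 0, 1]].
Q² = P·diag(1, 0, 16)·P⁻¹ = [[1, 0, 60], [2, 0, 56], [0, 0, 16]].
The requested entry is 60.

60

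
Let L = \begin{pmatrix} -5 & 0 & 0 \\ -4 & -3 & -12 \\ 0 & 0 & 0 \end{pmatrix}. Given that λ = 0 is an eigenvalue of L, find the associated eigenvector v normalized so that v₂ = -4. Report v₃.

1

L = [[-5, 0, 0], [-4, -3, -12], [0, 0, 0]].
Solving (L)v = 0 gives the eigenspace spanned by (0, -4, 1).
With v₂ = -4, v = (0, -4, 1), so v₃ = 1.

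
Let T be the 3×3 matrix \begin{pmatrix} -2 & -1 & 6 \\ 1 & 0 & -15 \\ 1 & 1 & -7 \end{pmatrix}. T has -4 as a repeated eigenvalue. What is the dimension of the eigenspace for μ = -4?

1

T + 4I = [[2, -1, 6], [1, 4, -15], [1, 1, -3]].
This matrix has rank 2, so its null space has dimension 3 − 2 = 1.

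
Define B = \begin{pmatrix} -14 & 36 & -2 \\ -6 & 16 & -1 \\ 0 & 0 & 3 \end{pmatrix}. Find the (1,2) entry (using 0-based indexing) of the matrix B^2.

Characteristic polynomial: r^3 - 5r^2 - 2r + 24 = (r - 4)(r - 3)(r + 2), so the eigenvalues are -2, 3, 4.
r=-2: eigenvector (3, 1, 0).
r=4: eigenvector (-2, -1, 0).
r=3: eigenvector (2, 1, 1).
P = [[3, -2, 2], [1, -1, 1], [0, 0, 1]], D = diag(-2, 4, 3), P⁻¹ = [[1, -2, 0], [1, -3, 1], [0, 0, 1]].
B² = P·diag(4, 16, 9)·P⁻¹ = [[-20, 72, -14], [-12, 40, -7], [0, 0, 9]].
The requested entry is -7.

-7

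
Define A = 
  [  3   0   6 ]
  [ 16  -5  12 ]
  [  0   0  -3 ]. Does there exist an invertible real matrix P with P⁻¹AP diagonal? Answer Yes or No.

Yes

Characteristic polynomial: p(s) = s^3 + 5s^2 - 9s - 45 = (s - 3)(s + 3)(s + 5).
All 3 eigenvalues are distinct, so A is diagonalizable.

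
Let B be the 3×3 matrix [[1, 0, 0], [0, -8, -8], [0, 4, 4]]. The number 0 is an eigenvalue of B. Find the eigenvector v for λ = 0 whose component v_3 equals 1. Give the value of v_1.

0

B = [[1, 0, 0], [0, -8, -8], [0, 4, 4]].
Solving (B)v = 0 gives the eigenspace spanned by (0, -1, 1).
With v_3 = 1, v = (0, -1, 1), so v_1 = 0.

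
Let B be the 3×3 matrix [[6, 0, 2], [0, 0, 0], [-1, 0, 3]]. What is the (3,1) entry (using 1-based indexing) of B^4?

Characteristic polynomial: s^3 - 9s^2 + 20s = s(s - 5)(s - 4), so the eigenvalues are 0, 4, 5.
s=4: eigenvector (-1, 0, 1).
s=0: eigenvector (0, 1, 0).
s=5: eigenvector (-2, 0, 1).
P = [[-1, 0, -2], [0, 1, 0], [1, 0, 1]], D = diag(4, 0, 5), P⁻¹ = [[1, 0, 2], [0, 1, 0], [-1, 0, -1]].
B⁴ = P·diag(256, 0, 625)·P⁻¹ = [[994, 0, 738], [0, 0, 0], [-369, 0, -113]].
The requested entry is -369.

-369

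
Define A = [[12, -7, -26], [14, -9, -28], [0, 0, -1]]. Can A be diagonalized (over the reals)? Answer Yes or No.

Yes

Characteristic polynomial: p(t) = t^3 - 2t^2 - 13t - 10 = (t - 5)(t + 1)(t + 2).
All 3 eigenvalues are distinct, so A is diagonalizable.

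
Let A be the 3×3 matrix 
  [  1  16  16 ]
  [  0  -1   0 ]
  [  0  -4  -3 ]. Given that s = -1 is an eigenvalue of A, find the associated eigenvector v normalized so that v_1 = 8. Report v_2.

A + 1I = [[2, 16, 16], [0, 0, 0], [0, -4, -2]].
Solving (A + 1I)v = 0 gives the eigenspace spanned by (8, 1, -2).
With v_1 = 8, v = (8, 1, -2), so v_2 = 1.

1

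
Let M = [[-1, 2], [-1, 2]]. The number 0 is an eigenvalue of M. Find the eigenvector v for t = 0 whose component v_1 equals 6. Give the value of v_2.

M = [[-1, 2], [-1, 2]].
Solving (M)v = 0 gives the eigenspace spanned by (6, 3).
With v_1 = 6, v = (6, 3), so v_2 = 3.

3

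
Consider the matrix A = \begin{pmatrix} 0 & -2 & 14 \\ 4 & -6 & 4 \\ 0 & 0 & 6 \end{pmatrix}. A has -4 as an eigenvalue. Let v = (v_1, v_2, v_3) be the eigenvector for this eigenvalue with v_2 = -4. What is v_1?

A + 4I = [[4, -2, 14], [4, -2, 4], [0, 0, 10]].
Solving (A + 4I)v = 0 gives the eigenspace spanned by (-2, -4, 0).
With v_2 = -4, v = (-2, -4, 0), so v_1 = -2.

-2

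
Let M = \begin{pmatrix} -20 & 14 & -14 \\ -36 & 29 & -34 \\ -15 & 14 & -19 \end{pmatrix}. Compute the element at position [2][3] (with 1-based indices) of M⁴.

Characteristic polynomial: λ^3 + 10λ^2 + 19λ - 30 = (λ - 1)(λ + 5)(λ + 6), so the eigenvalues are -6, -5, 1.
λ=-6: eigenvector (1, 2, 1).
λ=1: eigenvector (2, 5, 2).
λ=-5: eigenvector (0, 1, 1).
P = [[1, 2, 0], [2, 5, 1], [1, 2, 1]], D = diag(-6, 1, -5), P⁻¹ = [[3, -2, 2], [-1, 1, -1], [-1, 0, 1]].
M⁴ = P·diag(1296, 1, 625)·P⁻¹ = [[3886, -2590, 2590], [7146, -5179, 5804], [3261, -2590, 3215]].
The requested entry is 5804.

5804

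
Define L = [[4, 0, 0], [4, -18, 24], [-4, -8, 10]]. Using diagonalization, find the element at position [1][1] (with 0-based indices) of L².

Characteristic polynomial: λ^3 + 4λ^2 - 20λ - 48 = (λ - 4)(λ + 2)(λ + 6), so the eigenvalues are -6, -2, 4.
λ=4: eigenvector (1, -2, -2).
λ=-6: eigenvector (0, 2, 1).
λ=-2: eigenvector (0, -3, -2).
P = [[1, 0, 0], [-2, 2, -3], [-2, 1, -2]], D = diag(4, -6, -2), P⁻¹ = [[1, 0, 0], [-2, 2, -3], [-2, 1, -2]].
L² = P·diag(16, 36, 4)·P⁻¹ = [[16, 0, 0], [-152, 132, -192], [-88, 64, -92]].
The requested entry is 132.

132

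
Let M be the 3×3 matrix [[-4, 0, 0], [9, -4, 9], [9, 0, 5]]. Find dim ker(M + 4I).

M + 4I = [[0, 0, 0], [9, 0, 9], [9, 0, 9]].
This matrix has rank 1, so its null space has dimension 3 − 1 = 2.

2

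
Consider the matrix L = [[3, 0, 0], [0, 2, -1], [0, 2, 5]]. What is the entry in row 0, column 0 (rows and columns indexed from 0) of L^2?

Characteristic polynomial: r^3 - 10r^2 + 33r - 36 = (r - 4)(r - 3)^2, so the eigenvalues are 3, 3, 4.
r=3: eigenvector (1, 0, 0).
r=4: eigenvector (0, -1, 2).
r=3: eigenvector (-1, 1, -1).
P = [[1, 0, -1], [0, -1, 1], [0, 2, -1]], D = diag(3, 4, 3), P⁻¹ = [[1, 2, 1], [0, 1, 1], [0, 2, 1]].
L² = P·diag(9, 16, 9)·P⁻¹ = [[9, 0, 0], [0, 2, -7], [0, 14, 23]].
The requested entry is 9.

9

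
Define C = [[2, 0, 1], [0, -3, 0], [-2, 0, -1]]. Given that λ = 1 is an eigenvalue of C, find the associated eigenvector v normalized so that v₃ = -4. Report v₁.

C − 1I = [[1, 0, 1], [0, -4, 0], [-2, 0, -2]].
Solving (C − 1I)v = 0 gives the eigenspace spanned by (4, 0, -4).
With v₃ = -4, v = (4, 0, -4), so v₁ = 4.

4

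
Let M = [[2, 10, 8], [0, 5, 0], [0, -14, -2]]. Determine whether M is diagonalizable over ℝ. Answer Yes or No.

Characteristic polynomial: p(t) = t^3 - 5t^2 - 4t + 20 = (t - 5)(t - 2)(t + 2).
All 3 eigenvalues are distinct, so M is diagonalizable.

Yes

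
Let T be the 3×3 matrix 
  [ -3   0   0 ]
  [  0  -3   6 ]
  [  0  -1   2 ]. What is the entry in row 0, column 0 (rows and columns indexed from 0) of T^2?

Characteristic polynomial: μ^3 + 4μ^2 + 3μ = μ(μ + 1)(μ + 3), so the eigenvalues are -3, -1, 0.
μ=-3: eigenvector (1, 0, 0).
μ=-1: eigenvector (0, 3, 1).
μ=0: eigenvector (0, 2, 1).
P = [[1, 0, 0], [0, 3, 2], [0, 1, 1]], D = diag(-3, -1, 0), P⁻¹ = [[1, 0, 0], [0, 1, -2], [0, -1, 3]].
T² = P·diag(9, 1, 0)·P⁻¹ = [[9, 0, 0], [0, 3, -6], [0, 1, -2]].
The requested entry is 9.

9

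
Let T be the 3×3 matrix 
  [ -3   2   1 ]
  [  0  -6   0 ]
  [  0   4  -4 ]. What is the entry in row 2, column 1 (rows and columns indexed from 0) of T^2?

-40

Characteristic polynomial: s^3 + 13s^2 + 54s + 72 = (s + 3)(s + 4)(s + 6), so the eigenvalues are -6, -4, -3.
s=-3: eigenvector (1, 0, 0).
s=-6: eigenvector (0, 1, -2).
s=-4: eigenvector (-1, 0, 1).
P = [[1, 0, -1], [0, 1, 0], [0, -2, 1]], D = diag(-3, -6, -4), P⁻¹ = [[1, 2, 1], [0, 1, 0], [0, 2, 1]].
T² = P·diag(9, 36, 16)·P⁻¹ = [[9, -14, -7], [0, 36, 0], [0, -40, 16]].
The requested entry is -40.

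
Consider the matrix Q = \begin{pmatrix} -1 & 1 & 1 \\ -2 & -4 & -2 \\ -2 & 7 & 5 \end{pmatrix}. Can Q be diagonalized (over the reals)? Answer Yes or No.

Characteristic polynomial: p(μ) = μ^3 - 3μ + 2 = (μ - 1)^2(μ + 2).
μ = 1 has algebraic multiplicity 2; rank(Q − 1I) = 2, so geometric multiplicity = 1.
Geometric multiplicity < algebraic multiplicity, so Q is not diagonalizable.

No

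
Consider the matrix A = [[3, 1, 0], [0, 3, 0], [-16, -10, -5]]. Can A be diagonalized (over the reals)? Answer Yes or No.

No

Characteristic polynomial: p(μ) = μ^3 - μ^2 - 21μ + 45 = (μ - 3)^2(μ + 5).
μ = 3 has algebraic multiplicity 2; rank(A − 3I) = 2, so geometric multiplicity = 1.
Geometric multiplicity < algebraic multiplicity, so A is not diagonalizable.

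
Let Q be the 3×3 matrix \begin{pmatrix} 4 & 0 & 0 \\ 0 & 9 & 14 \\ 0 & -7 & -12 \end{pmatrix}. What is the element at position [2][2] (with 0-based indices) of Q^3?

Characteristic polynomial: μ^3 - μ^2 - 22μ + 40 = (μ - 4)(μ - 2)(μ + 5), so the eigenvalues are -5, 2, 4.
μ=4: eigenvector (1, 0, 0).
μ=-5: eigenvector (0, 1, -1).
μ=2: eigenvector (0, 2, -1).
P = [[1, 0, 0], [0, 1, 2], [0, -1, -1]], D = diag(4, -5, 2), P⁻¹ = [[1, 0, 0], [0, -1, -2], [0, 1, 1]].
Q³ = P·diag(64, -125, 8)·P⁻¹ = [[64, 0, 0], [0, 141, 266], [0, -133, -258]].
The requested entry is -258.

-258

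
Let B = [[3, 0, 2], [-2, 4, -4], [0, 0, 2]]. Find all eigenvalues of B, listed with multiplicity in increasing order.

2, 3, 4

Characteristic polynomial: p(r) = r^3 - 9r^2 + 26r - 24 = (r - 4)(r - 3)(r - 2).
Roots (with multiplicity): 2, 3, 4.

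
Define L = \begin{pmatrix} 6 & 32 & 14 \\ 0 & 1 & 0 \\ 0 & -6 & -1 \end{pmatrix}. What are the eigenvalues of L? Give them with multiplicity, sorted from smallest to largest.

Characteristic polynomial: p(t) = t^3 - 6t^2 - t + 6 = (t - 6)(t - 1)(t + 1).
Roots (with multiplicity): -1, 1, 6.

-1, 1, 6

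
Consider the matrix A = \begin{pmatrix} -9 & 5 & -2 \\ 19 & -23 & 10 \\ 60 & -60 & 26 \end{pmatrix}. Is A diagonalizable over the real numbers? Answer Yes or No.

No

Characteristic polynomial: p(t) = t^3 + 6t^2 - 32 = (t - 2)(t + 4)^2.
t = -4 has algebraic multiplicity 2; rank(A + 4I) = 2, so geometric multiplicity = 1.
Geometric multiplicity < algebraic multiplicity, so A is not diagonalizable.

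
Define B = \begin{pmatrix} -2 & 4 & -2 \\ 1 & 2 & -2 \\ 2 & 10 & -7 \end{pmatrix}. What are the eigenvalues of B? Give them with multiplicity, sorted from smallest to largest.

-3, -2, -2

Characteristic polynomial: p(s) = s^3 + 7s^2 + 16s + 12 = (s + 2)^2(s + 3).
Roots (with multiplicity): -3, -2, -2.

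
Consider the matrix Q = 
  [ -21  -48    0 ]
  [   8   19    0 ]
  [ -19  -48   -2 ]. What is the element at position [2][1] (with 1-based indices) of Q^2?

-16

Characteristic polynomial: t^3 + 4t^2 - 11t - 30 = (t - 3)(t + 2)(t + 5), so the eigenvalues are -5, -2, 3.
t=-5: eigenvector (3, -1, 3).
t=3: eigenvector (-2, 1, -2).
t=-2: eigenvector (0, 0, 1).
P = [[3, -2, 0], [-1, 1, 0], [3, -2, 1]], D = diag(-5, 3, -2), P⁻¹ = [[1, 2, 0], [1, 3, 0], [-1, 0, 1]].
Q² = P·diag(25, 9, 4)·P⁻¹ = [[57, 96, 0], [-16, -23, 0], [53, 96, 4]].
The requested entry is -16.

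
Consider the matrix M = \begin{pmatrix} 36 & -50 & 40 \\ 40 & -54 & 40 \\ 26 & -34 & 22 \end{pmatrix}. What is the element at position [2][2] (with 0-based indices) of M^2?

Characteristic polynomial: t^3 - 4t^2 - 20t + 48 = (t - 6)(t - 2)(t + 4), so the eigenvalues are -4, 2, 6.
t=-4: eigenvector (1, 0, -1).
t=2: eigenvector (5, 5, 2).
t=6: eigenvector (2, 2, 1).
P = [[1, 5, 2], [0, 5, 2], [-1, 2, 1]], D = diag(-4, 2, 6), P⁻¹ = [[1, -1, 0], [-2, 3, -2], [5, -7, 5]].
M² = P·diag(16, 4, 36)·P⁻¹ = [[336, -460, 320], [320, -444, 320], [148, -212, 164]].
The requested entry is 164.

164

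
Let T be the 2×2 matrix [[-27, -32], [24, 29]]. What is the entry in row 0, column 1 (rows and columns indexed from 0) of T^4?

Characteristic polynomial: r^2 - 2r - 15 = (r - 5)(r + 3), so the eigenvalues are -3, 5.
r=5: eigenvector (-1, 1).
r=-3: eigenvector (4, -3).
P = [[-1, 4], [1, -3]], D = diag(5, -3), P⁻¹ = [[3, 4], [1, 1]].
T⁴ = P·diag(625, 81)·P⁻¹ = [[-1551, -2176], [1632, 2257]].
The requested entry is -2176.

-2176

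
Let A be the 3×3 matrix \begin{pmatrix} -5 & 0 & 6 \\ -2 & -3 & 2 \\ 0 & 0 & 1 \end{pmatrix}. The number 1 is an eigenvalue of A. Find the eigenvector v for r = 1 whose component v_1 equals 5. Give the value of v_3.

5

A − 1I = [[-6, 0, 6], [-2, -4, 2], [0, 0, 0]].
Solving (A − 1I)v = 0 gives the eigenspace spanned by (5, 0, 5).
With v_1 = 5, v = (5, 0, 5), so v_3 = 5.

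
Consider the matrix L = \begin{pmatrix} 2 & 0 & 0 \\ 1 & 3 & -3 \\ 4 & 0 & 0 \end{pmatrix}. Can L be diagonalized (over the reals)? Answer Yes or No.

Characteristic polynomial: p(λ) = λ^3 - 5λ^2 + 6λ = λ(λ - 3)(λ - 2).
All 3 eigenvalues are distinct, so L is diagonalizable.

Yes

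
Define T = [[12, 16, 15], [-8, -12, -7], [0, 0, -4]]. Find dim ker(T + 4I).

T + 4I = [[16, 16, 15], [-8, -8, -7], [0, 0, 0]].
This matrix has rank 2, so its null space has dimension 3 − 2 = 1.

1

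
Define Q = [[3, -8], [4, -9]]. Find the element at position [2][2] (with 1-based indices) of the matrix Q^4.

Characteristic polynomial: s^2 + 6s + 5 = (s + 1)(s + 5), so the eigenvalues are -5, -1.
s=-1: eigenvector (2, 1).
s=-5: eigenvector (1, 1).
P = [[2, 1], [1, 1]], D = diag(-1, -5), P⁻¹ = [[1, -1], [-1, 2]].
Q⁴ = P·diag(1, 625)·P⁻¹ = [[-623, 1248], [-624, 1249]].
The requested entry is 1249.

1249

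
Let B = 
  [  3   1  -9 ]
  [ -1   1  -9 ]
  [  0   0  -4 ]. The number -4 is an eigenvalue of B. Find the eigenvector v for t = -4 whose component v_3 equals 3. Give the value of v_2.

6

B + 4I = [[7, 1, -9], [-1, 5, -9], [0, 0, 0]].
Solving (B + 4I)v = 0 gives the eigenspace spanned by (3, 6, 3).
With v_3 = 3, v = (3, 6, 3), so v_2 = 6.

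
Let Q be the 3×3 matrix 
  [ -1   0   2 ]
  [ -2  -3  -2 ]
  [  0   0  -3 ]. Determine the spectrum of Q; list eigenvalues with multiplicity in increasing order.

Characteristic polynomial: p(μ) = μ^3 + 7μ^2 + 15μ + 9 = (μ + 1)(μ + 3)^2.
Roots (with multiplicity): -3, -3, -1.

-3, -3, -1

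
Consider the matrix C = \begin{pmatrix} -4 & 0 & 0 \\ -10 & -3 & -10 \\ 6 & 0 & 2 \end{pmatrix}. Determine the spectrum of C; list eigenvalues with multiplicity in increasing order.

-4, -3, 2

Characteristic polynomial: p(λ) = λ^3 + 5λ^2 - 2λ - 24 = (λ - 2)(λ + 3)(λ + 4).
Roots (with multiplicity): -4, -3, 2.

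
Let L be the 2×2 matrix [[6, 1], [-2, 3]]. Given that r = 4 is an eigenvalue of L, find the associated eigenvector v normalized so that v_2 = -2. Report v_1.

1

L − 4I = [[2, 1], [-2, -1]].
Solving (L − 4I)v = 0 gives the eigenspace spanned by (1, -2).
With v_2 = -2, v = (1, -2), so v_1 = 1.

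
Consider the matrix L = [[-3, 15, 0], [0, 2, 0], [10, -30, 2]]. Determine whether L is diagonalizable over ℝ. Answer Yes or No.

Characteristic polynomial: p(μ) = μ^3 - μ^2 - 8μ + 12 = (μ - 2)^2(μ + 3).
μ = 2 has algebraic multiplicity 2; rank(L − 2I) = 1, so geometric multiplicity = 2.
Every eigenvalue has geometric = algebraic multiplicity, so L is diagonalizable.

Yes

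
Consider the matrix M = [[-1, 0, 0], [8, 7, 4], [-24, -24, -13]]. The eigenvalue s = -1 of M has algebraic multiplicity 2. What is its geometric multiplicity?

M + 1I = [[0, 0, 0], [8, 8, 4], [-24, -24, -12]].
This matrix has rank 1, so its null space has dimension 3 − 1 = 2.

2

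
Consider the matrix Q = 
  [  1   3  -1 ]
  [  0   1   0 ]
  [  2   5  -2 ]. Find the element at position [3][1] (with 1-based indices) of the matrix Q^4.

Characteristic polynomial: r^3 - r = r(r - 1)(r + 1), so the eigenvalues are -1, 0, 1.
r=-1: eigenvector (1, 0, 2).
r=1: eigenvector (2, 1, 3).
r=0: eigenvector (-1, 0, -1).
P = [[1, 2, -1], [0, 1, 0], [2, 3, -1]], D = diag(-1, 1, 0), P⁻¹ = [[-1, -1, 1], [0, 1, 0], [-2, 1, 1]].
Q⁴ = P·diag(1, 1, 0)·P⁻¹ = [[-1, 1, 1], [0, 1, 0], [-2, 1, 2]].
The requested entry is -2.

-2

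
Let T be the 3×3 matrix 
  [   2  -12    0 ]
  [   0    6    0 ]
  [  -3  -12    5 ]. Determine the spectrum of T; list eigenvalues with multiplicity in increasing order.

2, 5, 6

Characteristic polynomial: p(r) = r^3 - 13r^2 + 52r - 60 = (r - 6)(r - 5)(r - 2).
Roots (with multiplicity): 2, 5, 6.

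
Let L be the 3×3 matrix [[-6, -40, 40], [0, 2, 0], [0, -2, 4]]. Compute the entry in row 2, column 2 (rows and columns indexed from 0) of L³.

Characteristic polynomial: s^3 - 28s + 48 = (s - 4)(s - 2)(s + 6), so the eigenvalues are -6, 2, 4.
s=2: eigenvector (0, 1, 1).
s=-6: eigenvector (1, 0, 0).
s=4: eigenvector (4, 0, 1).
P = [[0, 1, 4], [1, 0, 0], [1, 0, 1]], D = diag(2, -6, 4), P⁻¹ = [[0, 1, 0], [1, 4, -4], [0, -1, 1]].
L³ = P·diag(8, -216, 64)·P⁻¹ = [[-216, -1120, 1120], [0, 8, 0], [0, -56, 64]].
The requested entry is 64.

64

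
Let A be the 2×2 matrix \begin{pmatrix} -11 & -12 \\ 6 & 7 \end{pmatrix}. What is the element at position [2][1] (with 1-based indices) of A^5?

Characteristic polynomial: λ^2 + 4λ - 5 = (λ - 1)(λ + 5), so the eigenvalues are -5, 1.
λ=1: eigenvector (1, -1).
λ=-5: eigenvector (2, -1).
P = [[1, 2], [-1, -1]], D = diag(1, -5), P⁻¹ = [[-1, -2], [1, 1]].
A⁵ = P·diag(1, -3125)·P⁻¹ = [[-6251, -6252], [3126, 3127]].
The requested entry is 3126.

3126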